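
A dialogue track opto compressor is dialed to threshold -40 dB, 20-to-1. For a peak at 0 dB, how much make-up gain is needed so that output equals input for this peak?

Without make-up, output = threshold + overshoot/20 = -40 + 2 = -38 dB.
Gap to target: 38 dB.

38 dB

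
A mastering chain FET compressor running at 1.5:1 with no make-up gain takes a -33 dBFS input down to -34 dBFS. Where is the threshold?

Input is 3 dB above T (since output overshoot × R = input overshoot: (-34 − T)·1.5 = -33 − T gives T = -36 dBFS).
Check: -36 + (-33 − (-36))/1.5 = -36 + 2 = -34 dBFS. ✓

-36 dBFS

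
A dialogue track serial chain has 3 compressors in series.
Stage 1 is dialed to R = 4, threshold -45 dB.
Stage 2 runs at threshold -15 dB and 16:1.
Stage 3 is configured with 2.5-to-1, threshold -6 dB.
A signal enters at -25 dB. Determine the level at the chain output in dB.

Stage 1: overshoot 20 dB → 20/4 = 5 dB → -40 dB.
Stage 2: -40 dB is at or below the -15 dB threshold — no compression; output -40 dB.
Stage 3: -40 dB ≤ -6 dB, so stage 3 doesn't engage; output -40 dB.

-40 dB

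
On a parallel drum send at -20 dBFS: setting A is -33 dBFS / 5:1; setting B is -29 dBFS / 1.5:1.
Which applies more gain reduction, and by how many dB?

A: GR = 13 − 13/5 = 10.4 dB.
B: GR = 9 − 9/1.5 = 3 dB.
A applies 7.4 dB more gain reduction.

A, by 7.4 dB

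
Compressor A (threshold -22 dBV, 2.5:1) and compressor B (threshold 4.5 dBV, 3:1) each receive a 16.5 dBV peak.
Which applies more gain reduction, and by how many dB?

A: 38.5 dB over, compressed to 15.4 dB over, so 23.1 dB of GR.
B: 12 dB over, compressed to 4 dB over, so 8 dB of GR.
A reduces 15.1 dB more.

A, by 15.1 dB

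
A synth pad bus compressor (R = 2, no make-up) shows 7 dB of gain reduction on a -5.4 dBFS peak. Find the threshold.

Let T be the threshold. Output overshoot = (input overshoot)/R, so -12.4 − T = (-5.4 − T)/2.
2·(-12.4 − T) = -5.4 − T → 1·T = -24.8 − (-5.4) = -19.4.
T = -19.4/1 = -19.4 dBFS.

-19.4 dBFS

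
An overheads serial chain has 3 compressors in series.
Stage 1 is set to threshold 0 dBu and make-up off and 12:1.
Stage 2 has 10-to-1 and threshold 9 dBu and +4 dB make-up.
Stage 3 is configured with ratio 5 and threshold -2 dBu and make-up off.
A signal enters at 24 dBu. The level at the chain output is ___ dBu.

Stage 1: 24 dB above 0 dBu, reduced 12:1 to 2 dB above → 2 dBu.
Stage 2: 2 dBu ≤ 9 dBu, so stage 2 doesn't engage; make-up brings it to 6 dBu.
Stage 3: 6 dBu is 8 dB over -2 dBu; at 5:1 that becomes 1.6 dB over, giving -0.4 dBu.

-0.4 dBu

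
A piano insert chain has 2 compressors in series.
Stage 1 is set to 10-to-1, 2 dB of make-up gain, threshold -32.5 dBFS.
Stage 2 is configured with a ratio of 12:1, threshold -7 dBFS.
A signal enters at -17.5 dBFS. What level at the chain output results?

Stage 1: -17.5 dBFS is 15 dB over -32.5 dBFS; at 10:1 that becomes 1.5 dB over, giving -31 dBFS; +2 dB make-up → -29 dBFS.
Stage 2: below threshold (-29 ≤ -7); passes unchanged; output -29 dBFS.

-29 dBFS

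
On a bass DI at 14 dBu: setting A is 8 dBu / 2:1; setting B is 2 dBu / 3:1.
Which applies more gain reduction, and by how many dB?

A: 6 dB over, compressed to 3 dB over, so 3 dB of GR.
B: 12 dB over, compressed to 4 dB over, so 8 dB of GR.
B applies 5 dB more gain reduction.

B, by 5 dB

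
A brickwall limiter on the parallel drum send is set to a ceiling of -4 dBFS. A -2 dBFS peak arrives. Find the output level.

-4 dBFS

The limiter clamps the peak to its -4 dBFS ceiling.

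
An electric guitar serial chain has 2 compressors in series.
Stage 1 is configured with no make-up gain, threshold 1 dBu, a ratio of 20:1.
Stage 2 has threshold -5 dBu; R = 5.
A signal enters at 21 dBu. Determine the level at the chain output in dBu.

Stage 1: 20 dB above 1 dBu, reduced 20:1 to 1 dB above → 2 dBu.
Stage 2: 2 dBu is 7 dB over -5 dBu; at 5:1 that becomes 1.4 dB over, giving -3.6 dBu.

-3.6 dBu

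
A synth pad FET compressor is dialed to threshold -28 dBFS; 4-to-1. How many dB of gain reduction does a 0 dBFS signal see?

Overshoot = 0 − (-28) = 28 dB.
At 4:1, output sits 28/4 = 7 dB above threshold.
GR = overshoot in − overshoot out = 28 − 7 = 21 dB.

21 dB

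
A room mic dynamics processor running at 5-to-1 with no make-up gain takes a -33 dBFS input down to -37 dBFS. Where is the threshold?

Let T be the threshold. Output overshoot = (input overshoot)/R, so -37 − T = (-33 − T)/5.
5·(-37 − T) = -33 − T → 4·T = -185 − (-33) = -152.
T = -152/4 = -38 dBFS.

-38 dBFS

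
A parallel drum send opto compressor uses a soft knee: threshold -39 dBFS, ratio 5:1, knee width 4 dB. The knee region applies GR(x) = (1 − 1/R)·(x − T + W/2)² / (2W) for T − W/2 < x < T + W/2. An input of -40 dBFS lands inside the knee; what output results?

x − T + W/2 = -40 − (-39) + 2 = 1.
GR = (1 − 1/5) × 1² / 8 = 0.8 × 1 / 8 = 0.1 dB.
Output = -40 − 0.1 = -40.1 dBFS.

-40.1 dBFS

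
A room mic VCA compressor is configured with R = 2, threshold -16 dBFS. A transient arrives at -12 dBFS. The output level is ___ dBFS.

The input is 4 dB above the -16 dBFS threshold.
2:1 compression reduces that to 4/2 = 2 dB over.
So the level is -16 + 2 = -14 dBFS.

-14 dBFS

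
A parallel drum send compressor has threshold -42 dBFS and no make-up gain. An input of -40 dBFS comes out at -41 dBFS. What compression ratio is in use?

Input overshoot = -40 − (-42) = 2 dB; output overshoot = -41 − (-42) = 1 dB.
Ratio = 2 / 1 = 2.

2:1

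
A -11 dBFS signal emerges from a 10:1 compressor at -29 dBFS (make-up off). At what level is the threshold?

-31 dBFS

Gain reduction = -11 − (-29) = 18 dB; output overshoot = GR / (R − 1) = 18 / 9 = 2 dB.
Threshold = output − output overshoot = -29 − 2 = -31 dBFS.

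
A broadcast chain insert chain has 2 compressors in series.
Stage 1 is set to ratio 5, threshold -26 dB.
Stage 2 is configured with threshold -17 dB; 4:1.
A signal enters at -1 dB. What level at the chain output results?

Stage 1: -1 dB is 25 dB over -26 dB; at 5:1 that becomes 5 dB over, giving -21 dB.
Stage 2: below threshold (-21 ≤ -17); passes unchanged; output -21 dB.

-21 dB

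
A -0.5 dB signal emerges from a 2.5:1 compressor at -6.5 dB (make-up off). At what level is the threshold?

Let T be the threshold. Output overshoot = (input overshoot)/R, so -6.5 − T = (-0.5 − T)/2.5.
2.5·(-6.5 − T) = -0.5 − T → 1.5·T = -16.25 − (-0.5) = -15.75.
T = -15.75/1.5 = -10.5 dB.

-10.5 dB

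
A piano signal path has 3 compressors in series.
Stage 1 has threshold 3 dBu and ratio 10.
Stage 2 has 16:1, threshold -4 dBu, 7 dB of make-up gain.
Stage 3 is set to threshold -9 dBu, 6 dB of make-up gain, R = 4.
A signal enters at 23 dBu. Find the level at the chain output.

Stage 1: 23 dBu is 20 dB over 3 dBu; at 10:1 that becomes 2 dB over, giving 5 dBu.
Stage 2: overshoot 9 dB → 9/16 = 0.5625 dB → -3.4375 dBu; +7 dB make-up → 3.5625 dBu.
Stage 3: overshoot 12.5625 dB → 12.5625/4 = 3.140625 dB → -5.859375 dBu; +6 dB make-up → 0.140625 dBu.

0.140625 dBu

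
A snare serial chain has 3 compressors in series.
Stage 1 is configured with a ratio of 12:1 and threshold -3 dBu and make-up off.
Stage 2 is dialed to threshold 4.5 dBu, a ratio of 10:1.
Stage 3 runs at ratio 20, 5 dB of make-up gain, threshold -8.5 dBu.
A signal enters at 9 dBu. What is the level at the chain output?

-3.175 dBu

Stage 1: overshoot 12 dB → 12/12 = 1 dB → -2 dBu.
Stage 2: -2 dBu is at or below the 4.5 dBu threshold — no compression; output -2 dBu.
Stage 3: -2 dBu is 6.5 dB over -8.5 dBu; at 20:1 that becomes 0.325 dB over, giving -8.175 dBu; +5 dB make-up → -3.175 dBu.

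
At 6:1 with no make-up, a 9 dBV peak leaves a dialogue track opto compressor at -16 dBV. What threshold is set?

-21 dBV

Let T be the threshold. Output overshoot = (input overshoot)/R, so -16 − T = (9 − T)/6.
6·(-16 − T) = 9 − T → 5·T = -96 − 9 = -105.
T = -105/5 = -21 dBV.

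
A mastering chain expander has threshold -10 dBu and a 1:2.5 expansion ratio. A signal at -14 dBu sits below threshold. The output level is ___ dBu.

The input is 4 dB below the -10 dBu threshold.
A 1:2.5 expander multiplies undershoot by 2.5: 4 × 2.5 = 10 dB below threshold.
Output = -10 − 10 = -20 dBu.

-20 dBu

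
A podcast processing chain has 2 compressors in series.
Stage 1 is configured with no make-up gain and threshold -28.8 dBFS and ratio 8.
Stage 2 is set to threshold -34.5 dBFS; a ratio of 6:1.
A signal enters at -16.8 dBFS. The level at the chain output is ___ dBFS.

-33.3 dBFS

Stage 1: 12 dB above -28.8 dBFS, reduced 8:1 to 1.5 dB above → -27.3 dBFS.
Stage 2: 7.2 dB above -34.5 dBFS, reduced 6:1 to 1.2 dB above → -33.3 dBFS.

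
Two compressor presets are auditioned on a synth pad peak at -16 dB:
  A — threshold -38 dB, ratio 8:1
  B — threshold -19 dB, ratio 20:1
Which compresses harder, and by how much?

A, by 16.4 dB

A: 22 dB over, compressed to 2.75 dB over, so 19.25 dB of GR.
B: 3 dB over, compressed to 0.15 dB over, so 2.85 dB of GR.
A reduces 16.4 dB more.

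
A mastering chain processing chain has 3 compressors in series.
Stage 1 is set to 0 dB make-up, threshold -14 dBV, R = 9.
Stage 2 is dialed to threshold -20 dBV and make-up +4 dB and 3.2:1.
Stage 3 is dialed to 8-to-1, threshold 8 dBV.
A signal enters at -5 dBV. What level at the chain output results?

Stage 1: overshoot 9 dB → 9/9 = 1 dB → -13 dBV.
Stage 2: 7 dB above -20 dBV, reduced 3.2:1 to 2.1875 dB above → -17.8125 dBV; +4 dB make-up → -13.8125 dBV.
Stage 3: -13.8125 dBV is at or below the 8 dBV threshold — no compression; output -13.8125 dBV.

-13.8125 dBV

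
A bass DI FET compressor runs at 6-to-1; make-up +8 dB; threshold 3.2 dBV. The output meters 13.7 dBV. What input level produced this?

Remove make-up: 13.7 − 8 = 5.7 dBV.
The compressed level sits 5.7 − 3.2 = 2.5 dB over threshold.
Undo the ratio: input overshoot = 2.5 × 6 = 15 dB, giving input = 18.2 dBV.

18.2 dBV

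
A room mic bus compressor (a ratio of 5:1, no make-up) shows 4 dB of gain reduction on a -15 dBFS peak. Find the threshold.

-20 dBFS

Let T be the threshold. Output overshoot = (input overshoot)/R, so -19 − T = (-15 − T)/5.
5·(-19 − T) = -15 − T → 4·T = -95 − (-15) = -80.
T = -80/4 = -20 dBFS.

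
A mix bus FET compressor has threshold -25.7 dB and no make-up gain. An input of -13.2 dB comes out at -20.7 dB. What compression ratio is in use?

Input overshoot = -13.2 − (-25.7) = 12.5 dB; output overshoot = -20.7 − (-25.7) = 5 dB.
Ratio = 12.5 / 5 = 2.5.

2.5:1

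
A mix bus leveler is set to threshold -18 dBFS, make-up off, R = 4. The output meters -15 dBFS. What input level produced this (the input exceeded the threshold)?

Post-compression overshoot = -15 − (-18) = 3 dB.
Input overshoot = R × output overshoot = 12 dB → input = -18 + 12 = -6 dBFS.

-6 dBFS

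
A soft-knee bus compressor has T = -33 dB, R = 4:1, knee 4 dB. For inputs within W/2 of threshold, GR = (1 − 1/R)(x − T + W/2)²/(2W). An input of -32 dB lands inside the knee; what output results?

-32.84375 dB

x − T + W/2 = -32 − (-33) + 2 = 3.
GR = (1 − 1/4) × 3² / 8 = 0.75 × 9 / 8 = 0.84375 dB.
Output = -32 − 0.84375 = -32.84375 dB.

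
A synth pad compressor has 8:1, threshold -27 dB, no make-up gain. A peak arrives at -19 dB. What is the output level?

-26 dB

The input is 8 dB above the -27 dB threshold.
8:1 compression reduces that to 8/8 = 1 dB over.
That puts the output at -26 dB.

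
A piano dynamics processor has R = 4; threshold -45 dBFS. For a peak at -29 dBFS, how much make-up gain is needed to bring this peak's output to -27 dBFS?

Overshoot 16 dB → 16/4 = 4 dB after compression, so the compressed level is -45 + 4 = -41 dBFS.
Make-up = target − compressed = -27 − (-41) = 14 dB.

14 dB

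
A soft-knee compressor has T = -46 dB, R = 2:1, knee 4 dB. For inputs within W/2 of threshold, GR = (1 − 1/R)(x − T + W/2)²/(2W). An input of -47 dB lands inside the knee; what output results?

-47.0625 dB

x − T + W/2 = -47 − (-46) + 2 = 1.
GR = (1 − 1/2) × 1² / 8 = 0.5 × 1 / 8 = 0.0625 dB.
Output = -47 − 0.0625 = -47.0625 dB.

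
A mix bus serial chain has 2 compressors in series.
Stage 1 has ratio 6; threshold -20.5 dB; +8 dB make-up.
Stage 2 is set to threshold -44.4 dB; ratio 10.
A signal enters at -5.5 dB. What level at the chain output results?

-40.96 dB

Stage 1: 15 dB above -20.5 dB, reduced 6:1 to 2.5 dB above → -18 dB; +8 dB make-up → -10 dB.
Stage 2: 34.4 dB above -44.4 dB, reduced 10:1 to 3.44 dB above → -40.96 dB.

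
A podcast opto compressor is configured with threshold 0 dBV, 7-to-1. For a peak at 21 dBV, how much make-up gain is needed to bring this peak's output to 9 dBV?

6 dB

Overshoot 21 dB → 21/7 = 3 dB after compression, so the compressed level is 0 + 3 = 3 dBV.
Make-up = target − compressed = 9 − 3 = 6 dB.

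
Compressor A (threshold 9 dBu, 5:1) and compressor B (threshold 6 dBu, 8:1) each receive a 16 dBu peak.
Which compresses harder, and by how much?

A: 7 dB over, compressed to 1.4 dB over, so 5.6 dB of GR.
B: 10 dB over, compressed to 1.25 dB over, so 8.75 dB of GR.
Difference: 3.15 dB in favour of B.

B, by 3.15 dB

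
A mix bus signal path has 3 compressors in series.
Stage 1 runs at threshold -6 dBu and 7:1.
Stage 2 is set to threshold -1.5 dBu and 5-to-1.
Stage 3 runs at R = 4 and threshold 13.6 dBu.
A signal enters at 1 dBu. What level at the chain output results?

Stage 1: overshoot 7 dB → 7/7 = 1 dB → -5 dBu.
Stage 2: -5 dBu ≤ -1.5 dBu, so stage 2 doesn't engage; output -5 dBu.
Stage 3: below threshold (-5 ≤ 13.6); passes unchanged; output -5 dBu.

-5 dBu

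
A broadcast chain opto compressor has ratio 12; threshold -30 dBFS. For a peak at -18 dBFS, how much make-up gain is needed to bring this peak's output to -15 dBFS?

Without make-up, output = threshold + overshoot/12 = -30 + 1 = -29 dBFS.
Gap to target: 14 dB.

14 dB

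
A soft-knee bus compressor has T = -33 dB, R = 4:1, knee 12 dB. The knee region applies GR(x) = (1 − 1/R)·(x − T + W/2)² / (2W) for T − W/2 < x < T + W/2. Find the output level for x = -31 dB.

x − T + W/2 = -31 − (-33) + 6 = 8.
GR = (1 − 1/4) × 8² / 24 = 0.75 × 64 / 24 = 2 dB.
Output = -31 − 2 = -33 dB.

-33 dB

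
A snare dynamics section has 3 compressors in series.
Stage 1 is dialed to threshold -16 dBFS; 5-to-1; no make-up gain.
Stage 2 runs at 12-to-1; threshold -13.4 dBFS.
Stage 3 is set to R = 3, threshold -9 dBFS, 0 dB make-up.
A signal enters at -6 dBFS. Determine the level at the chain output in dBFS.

Stage 1: 10 dB above -16 dBFS, reduced 5:1 to 2 dB above → -14 dBFS.
Stage 2: -14 dBFS is at or below the -13.4 dBFS threshold — no compression; output -14 dBFS.
Stage 3: -14 dBFS is at or below the -9 dBFS threshold — no compression; output -14 dBFS.

-14 dBFS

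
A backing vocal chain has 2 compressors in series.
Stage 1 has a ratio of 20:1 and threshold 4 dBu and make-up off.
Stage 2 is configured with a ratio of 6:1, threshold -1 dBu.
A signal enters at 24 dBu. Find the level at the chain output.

Stage 1: 24 dBu is 20 dB over 4 dBu; at 20:1 that becomes 1 dB over, giving 5 dBu.
Stage 2: 5 dBu is 6 dB over -1 dBu; at 6:1 that becomes 1 dB over, giving 0 dBu.

0 dBu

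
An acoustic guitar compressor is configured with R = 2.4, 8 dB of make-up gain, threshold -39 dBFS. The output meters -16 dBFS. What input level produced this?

Remove make-up: -16 − 8 = -24 dBFS.
The compressed level sits -24 − (-39) = 15 dB over threshold.
Input overshoot = R × output overshoot = 36 dB → input = -39 + 36 = -3 dBFS.

-3 dBFS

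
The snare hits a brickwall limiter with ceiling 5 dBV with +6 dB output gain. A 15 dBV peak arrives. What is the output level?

11 dBV

A brickwall limiter is an ∞:1 compressor: any input above the ceiling is clamped to 5 dBV.
Output gain then adds 6 dB: 5 + 6 = 11 dBV.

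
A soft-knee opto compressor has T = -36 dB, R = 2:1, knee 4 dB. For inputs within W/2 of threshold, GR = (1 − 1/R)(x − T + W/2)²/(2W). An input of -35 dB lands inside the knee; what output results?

x − T + W/2 = -35 − (-36) + 2 = 3.
GR = (1 − 1/2) × 3² / 8 = 0.5 × 9 / 8 = 0.5625 dB.
Output = -35 − 0.5625 = -35.5625 dB.

-35.5625 dB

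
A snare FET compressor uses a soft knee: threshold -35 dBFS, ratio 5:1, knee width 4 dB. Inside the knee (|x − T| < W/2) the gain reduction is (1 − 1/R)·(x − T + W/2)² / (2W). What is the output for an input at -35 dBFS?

x − T + W/2 = -35 − (-35) + 2 = 2.
GR = (1 − 1/5) × 2² / 8 = 0.8 × 4 / 8 = 0.4 dB.
Output = -35 − 0.4 = -35.4 dBFS.

-35.4 dBFS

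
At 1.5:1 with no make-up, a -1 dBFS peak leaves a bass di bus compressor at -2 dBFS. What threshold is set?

-4 dBFS

Gain reduction = -1 − (-2) = 1 dB; output overshoot = GR / (R − 1) = 1 / 0.5 = 2 dB.
Threshold = output − output overshoot = -2 − 2 = -4 dBFS.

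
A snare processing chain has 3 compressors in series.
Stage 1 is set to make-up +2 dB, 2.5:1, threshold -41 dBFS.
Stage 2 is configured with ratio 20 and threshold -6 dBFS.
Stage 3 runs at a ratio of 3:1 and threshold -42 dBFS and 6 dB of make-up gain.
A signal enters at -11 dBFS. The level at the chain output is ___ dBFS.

Stage 1: -11 dBFS is 30 dB over -41 dBFS; at 2.5:1 that becomes 12 dB over, giving -29 dBFS; +2 dB make-up → -27 dBFS.
Stage 2: below threshold (-27 ≤ -6); passes unchanged; output -27 dBFS.
Stage 3: overshoot 15 dB → 15/3 = 5 dB → -37 dBFS; +6 dB make-up → -31 dBFS.

-31 dBFS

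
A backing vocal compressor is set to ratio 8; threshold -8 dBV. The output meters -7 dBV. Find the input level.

0 dBV

The compressed level sits -7 − (-8) = 1 dB over threshold.
Before 8:1 compression the overshoot was 1 × 8 = 8 dB, so input = -8 + 8 = 0 dBV.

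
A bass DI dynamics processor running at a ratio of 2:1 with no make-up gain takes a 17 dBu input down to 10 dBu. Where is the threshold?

Let T be the threshold. Output overshoot = (input overshoot)/R, so 10 − T = (17 − T)/2.
2·(10 − T) = 17 − T → 1·T = 20 − 17 = 3.
T = 3/1 = 3 dBu.

3 dBu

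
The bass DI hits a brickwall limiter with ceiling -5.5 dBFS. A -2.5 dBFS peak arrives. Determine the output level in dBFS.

The limiter clamps the peak to its -5.5 dBFS ceiling.

-5.5 dBFS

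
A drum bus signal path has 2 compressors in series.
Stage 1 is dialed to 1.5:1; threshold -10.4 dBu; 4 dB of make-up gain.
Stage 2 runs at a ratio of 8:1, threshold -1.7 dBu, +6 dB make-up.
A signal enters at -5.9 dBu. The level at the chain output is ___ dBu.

2.6 dBu

Stage 1: 4.5 dB above -10.4 dBu, reduced 1.5:1 to 3 dB above → -7.4 dBu; +4 dB make-up → -3.4 dBu.
Stage 2: -3.4 dBu is at or below the -1.7 dBu threshold — no compression; make-up brings it to 2.6 dBu.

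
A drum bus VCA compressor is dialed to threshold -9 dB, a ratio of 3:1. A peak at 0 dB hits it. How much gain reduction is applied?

6 dB

Overshoot = 0 − (-9) = 9 dB.
A 3:1 ratio leaves 3 dB of that excess.
So the signal is attenuated by 9 − 3 = 6 dB.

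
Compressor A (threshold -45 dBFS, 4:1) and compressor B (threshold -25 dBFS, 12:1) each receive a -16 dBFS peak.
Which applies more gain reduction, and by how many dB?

A: overshoot 29 dB → output overshoot 7.25 dB → GR 21.75 dB.
B: overshoot 9 dB → output overshoot 0.75 dB → GR 8.25 dB.
Difference: 13.5 dB in favour of A.

A, by 13.5 dB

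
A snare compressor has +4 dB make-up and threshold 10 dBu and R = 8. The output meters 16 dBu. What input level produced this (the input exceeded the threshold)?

Stripping the +4 dB make-up gives 12 dBu at the gain stage.
That's 2 dB above the 10 dBu threshold.
Before 8:1 compression the overshoot was 2 × 8 = 16 dB, so input = 10 + 16 = 26 dBu.

26 dBu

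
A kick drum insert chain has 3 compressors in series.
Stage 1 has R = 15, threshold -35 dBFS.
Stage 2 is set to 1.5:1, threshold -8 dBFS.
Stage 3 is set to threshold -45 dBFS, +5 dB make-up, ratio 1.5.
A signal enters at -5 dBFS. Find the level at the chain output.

-32 dBFS

Stage 1: overshoot 30 dB → 30/15 = 2 dB → -33 dBFS.
Stage 2: below threshold (-33 ≤ -8); passes unchanged; output -33 dBFS.
Stage 3: -33 dBFS is 12 dB over -45 dBFS; at 1.5:1 that becomes 8 dB over, giving -37 dBFS; +5 dB make-up → -32 dBFS.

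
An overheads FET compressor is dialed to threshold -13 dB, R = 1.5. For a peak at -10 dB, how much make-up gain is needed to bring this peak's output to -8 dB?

The peak compresses to -13 + 3/1.5 = -11 dB.
To reach -8 dB requires -8 − (-11) = 3 dB of make-up.

3 dB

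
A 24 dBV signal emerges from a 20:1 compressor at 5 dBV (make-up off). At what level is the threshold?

4 dBV

Gain reduction = 24 − 5 = 19 dB; output overshoot = GR / (R − 1) = 19 / 19 = 1 dB.
Threshold = output − output overshoot = 5 − 1 = 4 dBV.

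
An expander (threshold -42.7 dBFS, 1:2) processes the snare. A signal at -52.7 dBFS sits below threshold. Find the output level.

Undershoot = (-42.7) − (-52.7) = 10 dB.
At 1:2, that expands to 20 dB under threshold.
Output = -42.7 − 20 = -62.7 dBFS.

-62.7 dBFS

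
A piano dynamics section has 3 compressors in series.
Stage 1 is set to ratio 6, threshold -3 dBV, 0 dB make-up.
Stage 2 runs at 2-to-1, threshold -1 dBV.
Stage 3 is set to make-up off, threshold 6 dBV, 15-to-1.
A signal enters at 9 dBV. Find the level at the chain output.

-1 dBV

Stage 1: 12 dB above -3 dBV, reduced 6:1 to 2 dB above → -1 dBV.
Stage 2: -1 dBV ≤ -1 dBV, so stage 2 doesn't engage; output -1 dBV.
Stage 3: -1 dBV is at or below the 6 dBV threshold — no compression; output -1 dBV.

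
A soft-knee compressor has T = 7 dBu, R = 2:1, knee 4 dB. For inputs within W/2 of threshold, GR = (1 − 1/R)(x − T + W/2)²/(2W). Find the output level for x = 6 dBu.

x − T + W/2 = 6 − 7 + 2 = 1.
GR = (1 − 1/2) × 1² / 8 = 0.5 × 1 / 8 = 0.0625 dB.
Output = 6 − 0.0625 = 5.9375 dBu.

5.9375 dBu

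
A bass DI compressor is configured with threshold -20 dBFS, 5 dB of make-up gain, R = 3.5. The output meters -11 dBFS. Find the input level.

Remove make-up: -11 − 5 = -16 dBFS.
The compressed level sits -16 − (-20) = 4 dB over threshold.
Input overshoot = R × output overshoot = 14 dB → input = -20 + 14 = -6 dBFS.

-6 dBFS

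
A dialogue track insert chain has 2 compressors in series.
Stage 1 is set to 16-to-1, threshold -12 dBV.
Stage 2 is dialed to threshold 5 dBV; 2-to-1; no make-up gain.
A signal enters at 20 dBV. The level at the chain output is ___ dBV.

Stage 1: 32 dB above -12 dBV, reduced 16:1 to 2 dB above → -10 dBV.
Stage 2: -10 dBV ≤ 5 dBV, so stage 2 doesn't engage; output -10 dBV.

-10 dBV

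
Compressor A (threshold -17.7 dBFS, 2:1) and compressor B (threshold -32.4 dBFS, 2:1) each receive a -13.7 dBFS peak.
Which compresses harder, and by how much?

B, by 7.35 dB

A: 4 dB over, compressed to 2 dB over, so 2 dB of GR.
B: 18.7 dB over, compressed to 9.35 dB over, so 9.35 dB of GR.
B reduces 7.35 dB more.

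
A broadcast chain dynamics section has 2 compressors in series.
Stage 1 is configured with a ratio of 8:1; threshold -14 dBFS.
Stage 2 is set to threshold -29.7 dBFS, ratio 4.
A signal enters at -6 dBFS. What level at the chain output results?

Stage 1: 8 dB above -14 dBFS, reduced 8:1 to 1 dB above → -13 dBFS.
Stage 2: -13 dBFS is 16.7 dB over -29.7 dBFS; at 4:1 that becomes 4.175 dB over, giving -25.525 dBFS.

-25.525 dBFS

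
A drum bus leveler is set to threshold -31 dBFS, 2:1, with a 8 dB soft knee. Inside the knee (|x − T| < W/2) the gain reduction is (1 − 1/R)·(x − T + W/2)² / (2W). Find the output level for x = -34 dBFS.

x − T + W/2 = -34 − (-31) + 4 = 1.
GR = (1 − 1/2) × 1² / 16 = 0.5 × 1 / 16 = 0.03125 dB.
Output = -34 − 0.03125 = -34.03125 dBFS.

-34.03125 dBFS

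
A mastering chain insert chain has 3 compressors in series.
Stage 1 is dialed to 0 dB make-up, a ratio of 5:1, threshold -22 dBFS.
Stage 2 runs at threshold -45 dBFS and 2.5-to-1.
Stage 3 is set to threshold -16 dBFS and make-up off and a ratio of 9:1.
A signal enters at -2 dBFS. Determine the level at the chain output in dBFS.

Stage 1: -2 dBFS is 20 dB over -22 dBFS; at 5:1 that becomes 4 dB over, giving -18 dBFS.
Stage 2: -18 dBFS is 27 dB over -45 dBFS; at 2.5:1 that becomes 10.8 dB over, giving -34.2 dBFS.
Stage 3: -34.2 dBFS is at or below the -16 dBFS threshold — no compression; output -34.2 dBFS.

-34.2 dBFS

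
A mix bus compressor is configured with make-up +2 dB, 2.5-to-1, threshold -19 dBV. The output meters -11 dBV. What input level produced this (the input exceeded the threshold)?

Remove make-up: -11 − 2 = -13 dBV.
That's 6 dB above the -19 dBV threshold.
Before 2.5:1 compression the overshoot was 6 × 2.5 = 15 dB, so input = -19 + 15 = -4 dBV.

-4 dBV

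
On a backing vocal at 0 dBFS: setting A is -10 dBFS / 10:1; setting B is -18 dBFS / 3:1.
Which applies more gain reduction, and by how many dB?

B, by 3 dB

A: GR = 10 − 10/10 = 9 dB.
B: GR = 18 − 18/3 = 12 dB.
B applies 3 dB more gain reduction.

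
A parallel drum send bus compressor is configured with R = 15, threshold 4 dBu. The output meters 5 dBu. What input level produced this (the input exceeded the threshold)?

19 dBu

Post-compression overshoot = 5 − 4 = 1 dB.
Input overshoot = R × output overshoot = 15 dB → input = 4 + 15 = 19 dBu.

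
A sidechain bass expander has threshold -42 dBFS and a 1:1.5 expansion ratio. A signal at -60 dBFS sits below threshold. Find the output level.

Below threshold, a 1:1.5 expander applies gain = (1.5−1)×(T − x) of attenuation.
(1.5−1) × 18 = 9 dB, so output = -60 − 9 = -69 dBFS.

-69 dBFS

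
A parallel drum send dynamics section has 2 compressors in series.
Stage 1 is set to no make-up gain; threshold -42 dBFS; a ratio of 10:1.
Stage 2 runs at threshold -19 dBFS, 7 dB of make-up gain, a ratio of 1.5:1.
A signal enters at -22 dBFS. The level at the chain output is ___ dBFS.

Stage 1: -22 dBFS is 20 dB over -42 dBFS; at 10:1 that becomes 2 dB over, giving -40 dBFS.
Stage 2: -40 dBFS ≤ -19 dBFS, so stage 2 doesn't engage; make-up brings it to -33 dBFS.

-33 dBFS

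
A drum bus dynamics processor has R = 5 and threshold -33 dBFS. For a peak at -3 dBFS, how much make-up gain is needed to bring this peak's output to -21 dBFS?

6 dB

Without make-up, output = threshold + overshoot/5 = -33 + 6 = -27 dBFS.
Gap to target: 6 dB.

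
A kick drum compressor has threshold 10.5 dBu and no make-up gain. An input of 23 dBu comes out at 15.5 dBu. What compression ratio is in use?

Input overshoot = 23 − 10.5 = 12.5 dB; output overshoot = 15.5 − 10.5 = 5 dB.
Ratio = 12.5 / 5 = 2.5.

2.5:1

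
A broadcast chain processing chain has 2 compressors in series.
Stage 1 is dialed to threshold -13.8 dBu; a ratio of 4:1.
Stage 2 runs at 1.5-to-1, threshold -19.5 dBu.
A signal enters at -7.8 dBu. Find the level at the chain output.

Stage 1: 6 dB above -13.8 dBu, reduced 4:1 to 1.5 dB above → -12.3 dBu.
Stage 2: -12.3 dBu is 7.2 dB over -19.5 dBu; at 1.5:1 that becomes 4.8 dB over, giving -14.7 dBu.

-14.7 dBu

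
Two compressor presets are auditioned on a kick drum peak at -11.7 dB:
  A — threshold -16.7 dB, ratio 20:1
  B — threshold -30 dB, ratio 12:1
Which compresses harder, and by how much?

B, by 12.025 dB

A: GR = 5 − 5/20 = 4.75 dB.
B: GR = 18.3 − 18.3/12 = 16.775 dB.
B applies 12.025 dB more gain reduction.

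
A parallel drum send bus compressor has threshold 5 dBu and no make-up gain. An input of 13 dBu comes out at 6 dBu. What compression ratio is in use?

8:1

Input overshoot = 13 − 5 = 8 dB; output overshoot = 6 − 5 = 1 dB.
Ratio = 8 / 1 = 8.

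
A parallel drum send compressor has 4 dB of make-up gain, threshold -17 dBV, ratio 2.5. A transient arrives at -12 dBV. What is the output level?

Overshoot: -12 − (-17) = 5 dB.
At 2.5:1 the overshoot is divided by 2.5, leaving 2 dB above threshold.
Output = -17 + 2 = -15 dBV; make-up adds 4 dB, giving -11 dBV.

-11 dBV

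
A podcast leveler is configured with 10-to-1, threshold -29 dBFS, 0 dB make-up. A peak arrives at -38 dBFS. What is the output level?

-38 dBFS is 9 dB below the -29 dBFS threshold, so no gain reduction is applied.
Output = input = -38 dBFS.

-38 dBFS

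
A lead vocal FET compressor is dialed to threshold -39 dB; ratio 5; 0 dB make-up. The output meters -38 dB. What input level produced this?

-34 dB

Post-compression overshoot = -38 − (-39) = 1 dB.
Input overshoot = R × output overshoot = 5 dB → input = -39 + 5 = -34 dB.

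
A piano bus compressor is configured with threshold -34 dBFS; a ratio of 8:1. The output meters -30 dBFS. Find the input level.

The compressed level sits -30 − (-34) = 4 dB over threshold.
Undo the ratio: input overshoot = 4 × 8 = 32 dB, giving input = -2 dBFS.

-2 dBFS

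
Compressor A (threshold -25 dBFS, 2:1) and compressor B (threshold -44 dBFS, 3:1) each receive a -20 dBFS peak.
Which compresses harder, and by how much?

B, by 13.5 dB

A: GR = 5 − 5/2 = 2.5 dB.
B: GR = 24 − 24/3 = 16 dB.
Difference: 13.5 dB in favour of B.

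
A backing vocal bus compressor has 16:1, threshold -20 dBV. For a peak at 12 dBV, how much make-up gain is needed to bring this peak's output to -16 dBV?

2 dB

Without make-up, output = threshold + overshoot/16 = -20 + 2 = -18 dBV.
Gap to target: 2 dB.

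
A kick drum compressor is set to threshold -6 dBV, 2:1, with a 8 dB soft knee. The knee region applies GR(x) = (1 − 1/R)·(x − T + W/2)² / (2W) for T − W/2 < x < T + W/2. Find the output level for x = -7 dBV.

x − T + W/2 = -7 − (-6) + 4 = 3.
GR = (1 − 1/2) × 3² / 16 = 0.5 × 9 / 16 = 0.28125 dB.
Output = -7 − 0.28125 = -7.28125 dBV.

-7.28125 dBV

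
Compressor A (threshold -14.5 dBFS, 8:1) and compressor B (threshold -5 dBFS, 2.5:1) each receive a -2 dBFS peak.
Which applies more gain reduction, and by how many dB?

A: 12.5 dB over, compressed to 1.5625 dB over, so 10.9375 dB of GR.
B: 3 dB over, compressed to 1.2 dB over, so 1.8 dB of GR.
A reduces 9.1375 dB more.

A, by 9.1375 dB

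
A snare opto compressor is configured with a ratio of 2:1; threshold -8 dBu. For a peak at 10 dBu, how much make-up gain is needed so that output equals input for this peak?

Overshoot 18 dB → 18/2 = 9 dB after compression, so the compressed level is -8 + 9 = 1 dBu.
Make-up = target − compressed = 10 − 1 = 9 dB.

9 dB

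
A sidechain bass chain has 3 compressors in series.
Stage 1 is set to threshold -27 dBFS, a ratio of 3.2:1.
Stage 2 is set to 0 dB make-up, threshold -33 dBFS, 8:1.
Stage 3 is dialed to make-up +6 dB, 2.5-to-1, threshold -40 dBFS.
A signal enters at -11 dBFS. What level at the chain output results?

-30.65 dBFS

Stage 1: 16 dB above -27 dBFS, reduced 3.2:1 to 5 dB above → -22 dBFS.
Stage 2: 11 dB above -33 dBFS, reduced 8:1 to 1.375 dB above → -31.625 dBFS.
Stage 3: overshoot 8.375 dB → 8.375/2.5 = 3.35 dB → -36.65 dBFS; +6 dB make-up → -30.65 dBFS.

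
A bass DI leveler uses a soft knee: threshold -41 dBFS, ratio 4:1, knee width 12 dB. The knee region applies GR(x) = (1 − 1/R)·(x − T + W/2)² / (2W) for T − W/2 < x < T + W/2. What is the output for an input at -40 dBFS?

x − T + W/2 = -40 − (-41) + 6 = 7.
GR = (1 − 1/4) × 7² / 24 = 0.75 × 49 / 24 = 1.53125 dB.
Output = -40 − 1.53125 = -41.53125 dBFS.

-41.53125 dBFS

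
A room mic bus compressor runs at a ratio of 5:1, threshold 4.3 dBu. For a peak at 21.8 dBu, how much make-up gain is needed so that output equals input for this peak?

Without make-up, output = threshold + overshoot/5 = 4.3 + 3.5 = 7.8 dBu.
Gap to target: 14 dB.

14 dB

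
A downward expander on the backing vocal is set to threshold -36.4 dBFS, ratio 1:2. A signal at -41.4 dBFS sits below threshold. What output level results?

The input is 5 dB below the -36.4 dBFS threshold.
A 1:2 expander multiplies undershoot by 2: 5 × 2 = 10 dB below threshold.
Output = -36.4 − 10 = -46.4 dBFS.

-46.4 dBFS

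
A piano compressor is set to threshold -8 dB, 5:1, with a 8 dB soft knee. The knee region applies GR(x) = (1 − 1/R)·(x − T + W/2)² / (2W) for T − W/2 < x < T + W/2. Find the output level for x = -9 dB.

x − T + W/2 = -9 − (-8) + 4 = 3.
GR = (1 − 1/5) × 3² / 16 = 0.8 × 9 / 16 = 0.45 dB.
Output = -9 − 0.45 = -9.45 dB.

-9.45 dB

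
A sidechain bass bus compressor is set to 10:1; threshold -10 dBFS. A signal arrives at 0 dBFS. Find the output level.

-9 dBFS

Overshoot: 0 − (-10) = 10 dB.
10:1 compression reduces that to 10/10 = 1 dB over.
So the level is -10 + 1 = -9 dBFS.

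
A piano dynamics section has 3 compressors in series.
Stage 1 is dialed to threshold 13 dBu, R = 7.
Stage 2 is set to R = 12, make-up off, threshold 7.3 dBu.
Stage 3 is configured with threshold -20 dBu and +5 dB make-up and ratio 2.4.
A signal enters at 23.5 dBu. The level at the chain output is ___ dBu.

Stage 1: 23.5 dBu is 10.5 dB over 13 dBu; at 7:1 that becomes 1.5 dB over, giving 14.5 dBu.
Stage 2: 7.2 dB above 7.3 dBu, reduced 12:1 to 0.6 dB above → 7.9 dBu.
Stage 3: overshoot 27.9 dB → 27.9/2.4 = 11.625 dB → -8.375 dBu; +5 dB make-up → -3.375 dBu.

-3.375 dBu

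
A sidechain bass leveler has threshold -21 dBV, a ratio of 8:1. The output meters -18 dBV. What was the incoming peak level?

3 dBV

Post-compression overshoot = -18 − (-21) = 3 dB.
Undo the ratio: input overshoot = 3 × 8 = 24 dB, giving input = 3 dBV.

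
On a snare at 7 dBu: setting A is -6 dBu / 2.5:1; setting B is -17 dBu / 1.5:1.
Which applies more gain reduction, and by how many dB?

A: overshoot 13 dB → output overshoot 5.2 dB → GR 7.8 dB.
B: overshoot 24 dB → output overshoot 16 dB → GR 8 dB.
B reduces 0.2 dB more.

B, by 0.2 dB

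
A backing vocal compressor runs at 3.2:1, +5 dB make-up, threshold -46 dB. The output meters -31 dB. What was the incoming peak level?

Stripping the +5 dB make-up gives -36 dB at the gain stage.
Post-compression overshoot = -36 − (-46) = 10 dB.
Undo the ratio: input overshoot = 10 × 3.2 = 32 dB, giving input = -14 dB.

-14 dB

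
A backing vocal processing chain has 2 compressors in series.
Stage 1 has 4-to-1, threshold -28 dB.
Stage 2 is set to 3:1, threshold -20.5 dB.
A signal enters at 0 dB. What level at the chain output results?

Stage 1: overshoot 28 dB → 28/4 = 7 dB → -21 dB.
Stage 2: below threshold (-21 ≤ -20.5); passes unchanged; output -21 dB.

-21 dB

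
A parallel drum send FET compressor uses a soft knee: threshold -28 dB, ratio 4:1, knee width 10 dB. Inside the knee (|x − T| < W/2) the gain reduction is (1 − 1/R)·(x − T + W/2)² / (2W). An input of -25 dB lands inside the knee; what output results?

-27.4 dB

x − T + W/2 = -25 − (-28) + 5 = 8.
GR = (1 − 1/4) × 8² / 20 = 0.75 × 64 / 20 = 2.4 dB.
Output = -25 − 2.4 = -27.4 dB.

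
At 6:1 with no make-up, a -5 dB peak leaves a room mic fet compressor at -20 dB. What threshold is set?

Gain reduction = -5 − (-20) = 15 dB; output overshoot = GR / (R − 1) = 15 / 5 = 3 dB.
Threshold = output − output overshoot = -20 − 3 = -23 dB.

-23 dB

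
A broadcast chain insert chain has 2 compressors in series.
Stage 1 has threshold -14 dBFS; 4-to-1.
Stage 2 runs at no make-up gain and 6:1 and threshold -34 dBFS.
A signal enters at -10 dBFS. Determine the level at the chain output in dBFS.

-30.5 dBFS

Stage 1: overshoot 4 dB → 4/4 = 1 dB → -13 dBFS.
Stage 2: -13 dBFS is 21 dB over -34 dBFS; at 6:1 that becomes 3.5 dB over, giving -30.5 dBFS.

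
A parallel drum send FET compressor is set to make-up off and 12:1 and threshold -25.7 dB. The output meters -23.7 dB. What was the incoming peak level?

-1.7 dB

The compressed level sits -23.7 − (-25.7) = 2 dB over threshold.
Undo the ratio: input overshoot = 2 × 12 = 24 dB, giving input = -1.7 dB.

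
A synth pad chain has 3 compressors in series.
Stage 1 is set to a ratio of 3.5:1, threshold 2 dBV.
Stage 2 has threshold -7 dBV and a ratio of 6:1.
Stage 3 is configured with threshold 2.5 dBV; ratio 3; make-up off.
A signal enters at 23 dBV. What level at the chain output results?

Stage 1: 23 dBV is 21 dB over 2 dBV; at 3.5:1 that becomes 6 dB over, giving 8 dBV.
Stage 2: overshoot 15 dB → 15/6 = 2.5 dB → -4.5 dBV.
Stage 3: -4.5 dBV ≤ 2.5 dBV, so stage 3 doesn't engage; output -4.5 dBV.

-4.5 dBV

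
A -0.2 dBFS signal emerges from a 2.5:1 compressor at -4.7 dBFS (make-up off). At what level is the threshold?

-7.7 dBFS

Gain reduction = -0.2 − (-4.7) = 4.5 dB; output overshoot = GR / (R − 1) = 4.5 / 1.5 = 3 dB.
Threshold = output − output overshoot = -4.7 − 3 = -7.7 dBFS.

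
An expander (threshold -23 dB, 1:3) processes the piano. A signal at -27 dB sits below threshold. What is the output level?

-35 dB

Below threshold, a 1:3 expander applies gain = (3−1)×(T − x) of attenuation.
(3−1) × 4 = 8 dB, so output = -27 − 8 = -35 dB.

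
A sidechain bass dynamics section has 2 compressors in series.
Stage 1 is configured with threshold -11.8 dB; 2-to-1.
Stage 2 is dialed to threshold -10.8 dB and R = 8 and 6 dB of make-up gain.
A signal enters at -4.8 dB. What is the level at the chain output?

Stage 1: 7 dB above -11.8 dB, reduced 2:1 to 3.5 dB above → -8.3 dB.
Stage 2: -8.3 dB is 2.5 dB over -10.8 dB; at 8:1 that becomes 0.3125 dB over, giving -10.4875 dB; +6 dB make-up → -4.4875 dB.

-4.4875 dB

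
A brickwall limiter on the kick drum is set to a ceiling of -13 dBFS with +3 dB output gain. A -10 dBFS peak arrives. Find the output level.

-10 dBFS

The limiter clamps the peak to its -13 dBFS ceiling.
Output gain then adds 3 dB: -13 + 3 = -10 dBFS.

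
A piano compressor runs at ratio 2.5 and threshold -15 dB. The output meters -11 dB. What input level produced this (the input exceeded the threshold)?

The compressed level sits -11 − (-15) = 4 dB over threshold.
Input overshoot = R × output overshoot = 10 dB → input = -15 + 10 = -5 dB.

-5 dB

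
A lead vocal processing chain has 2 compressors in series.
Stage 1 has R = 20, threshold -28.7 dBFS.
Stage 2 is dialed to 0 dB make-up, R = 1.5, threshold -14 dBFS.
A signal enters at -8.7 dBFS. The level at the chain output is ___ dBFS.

Stage 1: overshoot 20 dB → 20/20 = 1 dB → -27.7 dBFS.
Stage 2: below threshold (-27.7 ≤ -14); passes unchanged; output -27.7 dBFS.

-27.7 dBFS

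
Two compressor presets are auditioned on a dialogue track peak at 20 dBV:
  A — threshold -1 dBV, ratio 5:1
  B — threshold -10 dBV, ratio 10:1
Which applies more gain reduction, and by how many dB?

B, by 10.2 dB

A: GR = 21 − 21/5 = 16.8 dB.
B: GR = 30 − 30/10 = 27 dB.
B reduces 10.2 dB more.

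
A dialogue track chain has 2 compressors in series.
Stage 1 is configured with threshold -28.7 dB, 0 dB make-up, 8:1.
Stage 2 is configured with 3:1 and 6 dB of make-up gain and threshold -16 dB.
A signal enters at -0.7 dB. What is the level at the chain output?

-19.2 dB

Stage 1: 28 dB above -28.7 dB, reduced 8:1 to 3.5 dB above → -25.2 dB.
Stage 2: -25.2 dB ≤ -16 dB, so stage 2 doesn't engage; make-up brings it to -19.2 dB.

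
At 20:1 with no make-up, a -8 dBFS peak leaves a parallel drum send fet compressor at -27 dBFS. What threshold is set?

Let T be the threshold. Output overshoot = (input overshoot)/R, so -27 − T = (-8 − T)/20.
20·(-27 − T) = -8 − T → 19·T = -540 − (-8) = -532.
T = -532/19 = -28 dBFS.

-28 dBFS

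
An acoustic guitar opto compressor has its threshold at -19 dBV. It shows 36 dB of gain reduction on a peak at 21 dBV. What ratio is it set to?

10:1

Input overshoot = 21 − (-19) = 40 dB.
Output overshoot = 40 − 36 = 4 dB.
Ratio = input overshoot / output overshoot = 40 / 4 = 10.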